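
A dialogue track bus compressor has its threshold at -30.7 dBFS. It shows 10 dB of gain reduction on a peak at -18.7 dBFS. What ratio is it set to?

Input overshoot = -18.7 − (-30.7) = 12 dB.
Output overshoot = 12 − 10 = 2 dB.
Ratio = input overshoot / output overshoot = 12 / 2 = 6.

6:1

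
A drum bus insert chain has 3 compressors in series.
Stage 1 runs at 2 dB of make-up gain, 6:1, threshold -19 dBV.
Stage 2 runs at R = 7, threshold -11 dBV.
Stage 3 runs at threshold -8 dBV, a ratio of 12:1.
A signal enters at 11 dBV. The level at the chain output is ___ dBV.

-12 dBV

Stage 1: 30 dB above -19 dBV, reduced 6:1 to 5 dB above → -14 dBV; +2 dB make-up → -12 dBV.
Stage 2: below threshold (-12 ≤ -11); passes unchanged; output -12 dBV.
Stage 3: -12 dBV is at or below the -8 dBV threshold — no compression; output -12 dBV.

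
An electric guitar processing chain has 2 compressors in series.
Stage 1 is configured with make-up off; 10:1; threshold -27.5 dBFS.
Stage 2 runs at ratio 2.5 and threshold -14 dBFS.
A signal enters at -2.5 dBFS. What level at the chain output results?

Stage 1: overshoot 25 dB → 25/10 = 2.5 dB → -25 dBFS.
Stage 2: -25 dBFS is at or below the -14 dBFS threshold — no compression; output -25 dBFS.

-25 dBFS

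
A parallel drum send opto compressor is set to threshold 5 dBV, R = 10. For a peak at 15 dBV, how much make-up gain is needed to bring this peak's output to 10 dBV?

4 dB

The peak compresses to 5 + 10/10 = 6 dBV.
To reach 10 dBV requires 10 − 6 = 4 dB of make-up.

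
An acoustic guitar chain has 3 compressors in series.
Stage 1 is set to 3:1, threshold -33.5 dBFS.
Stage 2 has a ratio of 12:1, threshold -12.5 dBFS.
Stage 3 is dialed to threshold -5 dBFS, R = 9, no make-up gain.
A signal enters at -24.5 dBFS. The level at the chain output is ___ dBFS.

Stage 1: -24.5 dBFS is 9 dB over -33.5 dBFS; at 3:1 that becomes 3 dB over, giving -30.5 dBFS.
Stage 2: below threshold (-30.5 ≤ -12.5); passes unchanged; output -30.5 dBFS.
Stage 3: below threshold (-30.5 ≤ -5); passes unchanged; output -30.5 dBFS.

-30.5 dBFS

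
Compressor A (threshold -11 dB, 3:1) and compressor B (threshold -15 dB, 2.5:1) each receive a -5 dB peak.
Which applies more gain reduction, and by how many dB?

A: 6 dB over, compressed to 2 dB over, so 4 dB of GR.
B: 10 dB over, compressed to 4 dB over, so 6 dB of GR.
B applies 2 dB more gain reduction.

B, by 2 dB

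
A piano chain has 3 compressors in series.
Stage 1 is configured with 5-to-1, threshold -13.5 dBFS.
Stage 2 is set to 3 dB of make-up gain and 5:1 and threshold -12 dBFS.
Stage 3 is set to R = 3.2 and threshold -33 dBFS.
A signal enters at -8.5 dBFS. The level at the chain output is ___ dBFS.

Stage 1: overshoot 5 dB → 5/5 = 1 dB → -12.5 dBFS.
Stage 2: below threshold (-12.5 ≤ -12); passes unchanged; make-up brings it to -9.5 dBFS.
Stage 3: -9.5 dBFS is 23.5 dB over -33 dBFS; at 3.2:1 that becomes 7.34375 dB over, giving -25.65625 dBFS.

-25.65625 dBFS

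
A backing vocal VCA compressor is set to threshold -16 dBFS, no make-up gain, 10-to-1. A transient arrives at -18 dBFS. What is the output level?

-18 dBFS is 2 dB below the -16 dBFS threshold, so no gain reduction is applied.
Output = input = -18 dBFS.

-18 dBFS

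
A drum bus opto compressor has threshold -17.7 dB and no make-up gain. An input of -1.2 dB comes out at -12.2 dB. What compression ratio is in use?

Input overshoot = -1.2 − (-17.7) = 16.5 dB; output overshoot = -12.2 − (-17.7) = 5.5 dB.
Ratio = 16.5 / 5.5 = 3.

3:1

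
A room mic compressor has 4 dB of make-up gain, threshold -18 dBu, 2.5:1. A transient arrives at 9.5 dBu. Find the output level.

-3 dBu

9.5 dBu sits 27.5 dB over threshold.
At 2.5:1 the overshoot is divided by 2.5, leaving 11 dB above threshold.
So the level is -18 + 11 = -7 dBu; make-up adds 4 dB, giving -3 dBu.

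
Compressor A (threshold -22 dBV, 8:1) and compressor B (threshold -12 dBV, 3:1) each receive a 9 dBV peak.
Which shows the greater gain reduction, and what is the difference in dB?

A, by 13.125 dB

A: 31 dB over, compressed to 3.875 dB over, so 27.125 dB of GR.
B: 21 dB over, compressed to 7 dB over, so 14 dB of GR.
A reduces 13.125 dB more.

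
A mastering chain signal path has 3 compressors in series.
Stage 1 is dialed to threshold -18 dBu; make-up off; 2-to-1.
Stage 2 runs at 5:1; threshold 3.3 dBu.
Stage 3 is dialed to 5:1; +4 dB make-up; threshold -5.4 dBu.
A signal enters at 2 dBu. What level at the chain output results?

-4 dBu

Stage 1: overshoot 20 dB → 20/2 = 10 dB → -8 dBu.
Stage 2: below threshold (-8 ≤ 3.3); passes unchanged; output -8 dBu.
Stage 3: -8 dBu ≤ -5.4 dBu, so stage 3 doesn't engage; make-up brings it to -4 dBu.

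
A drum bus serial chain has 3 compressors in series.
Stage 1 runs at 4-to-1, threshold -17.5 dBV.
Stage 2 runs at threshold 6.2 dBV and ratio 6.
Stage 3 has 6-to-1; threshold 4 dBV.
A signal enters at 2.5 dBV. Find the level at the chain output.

-12.5 dBV

Stage 1: 2.5 dBV is 20 dB over -17.5 dBV; at 4:1 that becomes 5 dB over, giving -12.5 dBV.
Stage 2: below threshold (-12.5 ≤ 6.2); passes unchanged; output -12.5 dBV.
Stage 3: below threshold (-12.5 ≤ 4); passes unchanged; output -12.5 dBV.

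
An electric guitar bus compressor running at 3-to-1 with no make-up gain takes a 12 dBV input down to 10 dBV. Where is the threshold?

Input is 3 dB above T (since output overshoot × R = input overshoot: (10 − T)·3 = 12 − T gives T = 9 dBV).
Check: 9 + (12 − 9)/3 = 9 + 1 = 10 dBV. ✓

9 dBV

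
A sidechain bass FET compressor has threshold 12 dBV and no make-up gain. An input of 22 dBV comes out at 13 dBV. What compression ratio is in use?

Input overshoot = 22 − 12 = 10 dB; output overshoot = 13 − 12 = 1 dB.
Ratio = 10 / 1 = 10.

10:1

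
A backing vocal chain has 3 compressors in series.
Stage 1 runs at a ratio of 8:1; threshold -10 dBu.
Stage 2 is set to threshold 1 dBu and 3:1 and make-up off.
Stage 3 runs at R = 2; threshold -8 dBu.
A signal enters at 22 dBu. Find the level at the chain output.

-7 dBu

Stage 1: 32 dB above -10 dBu, reduced 8:1 to 4 dB above → -6 dBu.
Stage 2: -6 dBu is at or below the 1 dBu threshold — no compression; output -6 dBu.
Stage 3: 2 dB above -8 dBu, reduced 2:1 to 1 dB above → -7 dBu.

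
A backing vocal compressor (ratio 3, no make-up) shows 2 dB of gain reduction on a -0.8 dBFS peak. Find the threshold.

-3.8 dBFS

Gain reduction = -0.8 − (-2.8) = 2 dB; output overshoot = GR / (R − 1) = 2 / 2 = 1 dB.
Threshold = output − output overshoot = -2.8 − 1 = -3.8 dBFS.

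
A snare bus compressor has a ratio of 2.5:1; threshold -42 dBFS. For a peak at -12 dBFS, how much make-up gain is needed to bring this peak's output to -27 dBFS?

3 dB

Overshoot 30 dB → 30/2.5 = 12 dB after compression, so the compressed level is -42 + 12 = -30 dBFS.
Make-up = target − compressed = -27 − (-30) = 3 dB.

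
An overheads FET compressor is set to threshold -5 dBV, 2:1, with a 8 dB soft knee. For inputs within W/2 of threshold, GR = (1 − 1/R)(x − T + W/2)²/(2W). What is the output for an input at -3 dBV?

x − T + W/2 = -3 − (-5) + 4 = 6.
GR = (1 − 1/2) × 6² / 16 = 0.5 × 36 / 16 = 1.125 dB.
Output = -3 − 1.125 = -4.125 dBV.

-4.125 dBV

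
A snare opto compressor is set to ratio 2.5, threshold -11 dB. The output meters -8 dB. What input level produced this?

-3.5 dB

That's 3 dB above the -11 dB threshold.
Undo the ratio: input overshoot = 3 × 2.5 = 7.5 dB, giving input = -3.5 dB.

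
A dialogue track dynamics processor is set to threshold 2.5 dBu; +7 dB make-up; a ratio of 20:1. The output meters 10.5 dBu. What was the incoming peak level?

Remove make-up: 10.5 − 7 = 3.5 dBu.
Post-compression overshoot = 3.5 − 2.5 = 1 dB.
Input overshoot = R × output overshoot = 20 dB → input = 2.5 + 20 = 22.5 dBu.

22.5 dBu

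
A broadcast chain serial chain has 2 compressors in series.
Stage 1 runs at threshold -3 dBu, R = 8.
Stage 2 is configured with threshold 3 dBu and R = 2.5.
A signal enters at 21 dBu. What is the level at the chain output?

Stage 1: 21 dBu is 24 dB over -3 dBu; at 8:1 that becomes 3 dB over, giving 0 dBu.
Stage 2: 0 dBu is at or below the 3 dBu threshold — no compression; output 0 dBu.

0 dBu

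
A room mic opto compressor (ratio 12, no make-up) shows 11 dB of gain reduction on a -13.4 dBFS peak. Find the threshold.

Input is 12 dB above T (since output overshoot × R = input overshoot: (-24.4 − T)·12 = -13.4 − T gives T = -25.4 dBFS).
Check: -25.4 + (-13.4 − (-25.4))/12 = -25.4 + 1 = -24.4 dBFS. ✓

-25.4 dBFS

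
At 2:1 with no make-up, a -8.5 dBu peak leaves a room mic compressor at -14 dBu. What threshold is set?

-19.5 dBu

Gain reduction = -8.5 − (-14) = 5.5 dB; output overshoot = GR / (R − 1) = 5.5 / 1 = 5.5 dB.
Threshold = output − output overshoot = -14 − 5.5 = -19.5 dBu.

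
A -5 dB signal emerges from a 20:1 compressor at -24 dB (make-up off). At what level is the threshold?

Gain reduction = -5 − (-24) = 19 dB; output overshoot = GR / (R − 1) = 19 / 19 = 1 dB.
Threshold = output − output overshoot = -24 − 1 = -25 dB.

-25 dB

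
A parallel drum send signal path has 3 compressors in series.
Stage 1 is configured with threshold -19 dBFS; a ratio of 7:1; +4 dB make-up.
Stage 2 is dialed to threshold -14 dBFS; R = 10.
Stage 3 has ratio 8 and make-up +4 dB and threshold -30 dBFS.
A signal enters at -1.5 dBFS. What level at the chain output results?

-23.98125 dBFS

Stage 1: overshoot 17.5 dB → 17.5/7 = 2.5 dB → -16.5 dBFS; +4 dB make-up → -12.5 dBFS.
Stage 2: 1.5 dB above -14 dBFS, reduced 10:1 to 0.15 dB above → -13.85 dBFS.
Stage 3: -13.85 dBFS is 16.15 dB over -30 dBFS; at 8:1 that becomes 2.01875 dB over, giving -27.98125 dBFS; +4 dB make-up → -23.98125 dBFS.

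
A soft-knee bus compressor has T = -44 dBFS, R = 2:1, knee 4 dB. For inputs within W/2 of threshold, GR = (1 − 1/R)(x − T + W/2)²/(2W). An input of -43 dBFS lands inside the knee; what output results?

-43.5625 dBFS

x − T + W/2 = -43 − (-44) + 2 = 3.
GR = (1 − 1/2) × 3² / 8 = 0.5 × 9 / 8 = 0.5625 dB.
Output = -43 − 0.5625 = -43.5625 dBFS.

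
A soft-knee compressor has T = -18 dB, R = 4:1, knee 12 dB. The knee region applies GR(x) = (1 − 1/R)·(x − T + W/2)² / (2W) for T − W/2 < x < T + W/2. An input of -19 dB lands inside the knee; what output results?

-19.78125 dB

x − T + W/2 = -19 − (-18) + 6 = 5.
GR = (1 − 1/4) × 5² / 24 = 0.75 × 25 / 24 = 0.78125 dB.
Output = -19 − 0.78125 = -19.78125 dB.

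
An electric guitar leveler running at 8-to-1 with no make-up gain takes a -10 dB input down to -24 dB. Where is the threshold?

-26 dB

Input is 16 dB above T (since output overshoot × R = input overshoot: (-24 − T)·8 = -10 − T gives T = -26 dB).
Check: -26 + (-10 − (-26))/8 = -26 + 2 = -24 dB. ✓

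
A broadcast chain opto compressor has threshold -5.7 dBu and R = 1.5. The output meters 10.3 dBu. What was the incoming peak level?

That's 16 dB above the -5.7 dBu threshold.
Before 1.5:1 compression the overshoot was 16 × 1.5 = 24 dB, so input = -5.7 + 24 = 18.3 dBu.

18.3 dBu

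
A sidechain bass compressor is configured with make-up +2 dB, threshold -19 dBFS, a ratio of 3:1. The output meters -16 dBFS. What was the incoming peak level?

-16 dBFS

Remove make-up: -16 − 2 = -18 dBFS.
The compressed level sits -18 − (-19) = 1 dB over threshold.
Undo the ratio: input overshoot = 1 × 3 = 3 dB, giving input = -16 dBFS.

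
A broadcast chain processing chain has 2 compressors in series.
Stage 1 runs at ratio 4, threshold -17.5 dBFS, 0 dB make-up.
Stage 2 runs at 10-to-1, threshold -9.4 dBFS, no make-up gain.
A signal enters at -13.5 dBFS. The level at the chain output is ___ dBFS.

Stage 1: overshoot 4 dB → 4/4 = 1 dB → -16.5 dBFS.
Stage 2: below threshold (-16.5 ≤ -9.4); passes unchanged; output -16.5 dBFS.

-16.5 dBFS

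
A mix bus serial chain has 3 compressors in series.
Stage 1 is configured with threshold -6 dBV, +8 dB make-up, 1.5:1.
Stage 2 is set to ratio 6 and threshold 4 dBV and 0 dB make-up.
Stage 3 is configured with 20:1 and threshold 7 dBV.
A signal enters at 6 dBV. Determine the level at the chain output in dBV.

Stage 1: 6 dBV is 12 dB over -6 dBV; at 1.5:1 that becomes 8 dB over, giving 2 dBV; +8 dB make-up → 10 dBV.
Stage 2: 10 dBV is 6 dB over 4 dBV; at 6:1 that becomes 1 dB over, giving 5 dBV.
Stage 3: 5 dBV ≤ 7 dBV, so stage 3 doesn't engage; output 5 dBV.

5 dBV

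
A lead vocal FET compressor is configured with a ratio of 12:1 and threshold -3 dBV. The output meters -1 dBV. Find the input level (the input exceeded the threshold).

That's 2 dB above the -3 dBV threshold.
Before 12:1 compression the overshoot was 2 × 12 = 24 dB, so input = -3 + 24 = 21 dBV.

21 dBV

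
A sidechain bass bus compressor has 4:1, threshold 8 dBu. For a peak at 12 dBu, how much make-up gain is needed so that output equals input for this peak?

3 dB

Without make-up, output = threshold + overshoot/4 = 8 + 1 = 9 dBu.
Gap to target: 3 dB.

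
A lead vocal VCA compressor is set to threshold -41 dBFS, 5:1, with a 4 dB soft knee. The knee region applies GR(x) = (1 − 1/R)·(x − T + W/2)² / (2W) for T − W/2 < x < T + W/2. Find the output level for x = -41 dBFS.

x − T + W/2 = -41 − (-41) + 2 = 2.
GR = (1 − 1/5) × 2² / 8 = 0.8 × 4 / 8 = 0.4 dB.
Output = -41 − 0.4 = -41.4 dBFS.

-41.4 dBFS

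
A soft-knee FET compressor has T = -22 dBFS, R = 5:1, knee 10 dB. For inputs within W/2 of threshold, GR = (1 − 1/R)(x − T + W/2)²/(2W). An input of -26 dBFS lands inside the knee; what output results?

x − T + W/2 = -26 − (-22) + 5 = 1.
GR = (1 − 1/5) × 1² / 20 = 0.8 × 1 / 20 = 0.04 dB.
Output = -26 − 0.04 = -26.04 dBFS.

-26.04 dBFS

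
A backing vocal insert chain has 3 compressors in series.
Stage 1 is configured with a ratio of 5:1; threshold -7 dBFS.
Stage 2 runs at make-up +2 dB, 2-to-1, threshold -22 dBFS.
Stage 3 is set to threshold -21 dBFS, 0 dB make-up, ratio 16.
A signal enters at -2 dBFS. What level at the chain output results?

Stage 1: overshoot 5 dB → 5/5 = 1 dB → -6 dBFS.
Stage 2: 16 dB above -22 dBFS, reduced 2:1 to 8 dB above → -14 dBFS; +2 dB make-up → -12 dBFS.
Stage 3: 9 dB above -21 dBFS, reduced 16:1 to 0.5625 dB above → -20.4375 dBFS.

-20.4375 dBFS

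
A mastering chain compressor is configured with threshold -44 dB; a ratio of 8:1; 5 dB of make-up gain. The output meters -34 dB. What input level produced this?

Remove make-up: -34 − 5 = -39 dB.
That's 5 dB above the -44 dB threshold.
Undo the ratio: input overshoot = 5 × 8 = 40 dB, giving input = -4 dB.

-4 dB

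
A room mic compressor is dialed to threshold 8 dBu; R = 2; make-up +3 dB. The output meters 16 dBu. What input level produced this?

Remove make-up: 16 − 3 = 13 dBu.
That's 5 dB above the 8 dBu threshold.
Undo the ratio: input overshoot = 5 × 2 = 10 dB, giving input = 18 dBu.

18 dBu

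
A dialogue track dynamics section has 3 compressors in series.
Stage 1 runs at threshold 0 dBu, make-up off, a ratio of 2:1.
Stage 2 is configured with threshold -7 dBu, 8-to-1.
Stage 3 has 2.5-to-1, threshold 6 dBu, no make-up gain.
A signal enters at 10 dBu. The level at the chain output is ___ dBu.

-5.5 dBu

Stage 1: 10 dBu is 10 dB over 0 dBu; at 2:1 that becomes 5 dB over, giving 5 dBu.
Stage 2: overshoot 12 dB → 12/8 = 1.5 dB → -5.5 dBu.
Stage 3: below threshold (-5.5 ≤ 6); passes unchanged; output -5.5 dBu.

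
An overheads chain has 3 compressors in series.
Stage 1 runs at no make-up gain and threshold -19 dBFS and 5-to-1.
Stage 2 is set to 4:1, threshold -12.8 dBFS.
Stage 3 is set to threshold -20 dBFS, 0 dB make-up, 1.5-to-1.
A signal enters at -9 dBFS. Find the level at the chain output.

-18 dBFS

Stage 1: 10 dB above -19 dBFS, reduced 5:1 to 2 dB above → -17 dBFS.
Stage 2: -17 dBFS ≤ -12.8 dBFS, so stage 2 doesn't engage; output -17 dBFS.
Stage 3: overshoot 3 dB → 3/1.5 = 2 dB → -18 dBFS.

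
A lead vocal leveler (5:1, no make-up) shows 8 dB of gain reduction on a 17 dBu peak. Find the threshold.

Input is 10 dB above T (since output overshoot × R = input overshoot: (9 − T)·5 = 17 − T gives T = 7 dBu).
Check: 7 + (17 − 7)/5 = 7 + 2 = 9 dBu. ✓

7 dBu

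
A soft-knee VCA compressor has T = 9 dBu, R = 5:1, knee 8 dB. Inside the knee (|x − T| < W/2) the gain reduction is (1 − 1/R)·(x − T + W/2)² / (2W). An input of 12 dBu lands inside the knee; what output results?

x − T + W/2 = 12 − 9 + 4 = 7.
GR = (1 − 1/5) × 7² / 16 = 0.8 × 49 / 16 = 2.45 dB.
Output = 12 − 2.45 = 9.55 dBu.

9.55 dBu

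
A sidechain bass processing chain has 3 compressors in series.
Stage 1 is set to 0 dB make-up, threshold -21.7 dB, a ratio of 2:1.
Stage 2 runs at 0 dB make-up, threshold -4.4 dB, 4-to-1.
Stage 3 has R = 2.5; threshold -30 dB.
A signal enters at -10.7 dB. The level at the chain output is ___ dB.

-24.48 dB

Stage 1: -10.7 dB is 11 dB over -21.7 dB; at 2:1 that becomes 5.5 dB over, giving -16.2 dB.
Stage 2: -16.2 dB is at or below the -4.4 dB threshold — no compression; output -16.2 dB.
Stage 3: 13.8 dB above -30 dB, reduced 2.5:1 to 5.52 dB above → -24.48 dB.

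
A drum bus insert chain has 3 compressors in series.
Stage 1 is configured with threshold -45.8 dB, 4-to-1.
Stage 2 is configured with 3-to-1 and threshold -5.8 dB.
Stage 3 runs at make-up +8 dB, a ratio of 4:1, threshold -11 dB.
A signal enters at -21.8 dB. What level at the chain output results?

Stage 1: 24 dB above -45.8 dB, reduced 4:1 to 6 dB above → -39.8 dB.
Stage 2: -39.8 dB is at or below the -5.8 dB threshold — no compression; output -39.8 dB.
Stage 3: -39.8 dB ≤ -11 dB, so stage 3 doesn't engage; make-up brings it to -31.8 dB.

-31.8 dB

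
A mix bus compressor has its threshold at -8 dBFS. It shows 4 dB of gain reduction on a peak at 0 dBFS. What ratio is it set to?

Input overshoot = 0 − (-8) = 8 dB.
Output overshoot = 8 − 4 = 4 dB.
Ratio = input overshoot / output overshoot = 8 / 4 = 2.

2:1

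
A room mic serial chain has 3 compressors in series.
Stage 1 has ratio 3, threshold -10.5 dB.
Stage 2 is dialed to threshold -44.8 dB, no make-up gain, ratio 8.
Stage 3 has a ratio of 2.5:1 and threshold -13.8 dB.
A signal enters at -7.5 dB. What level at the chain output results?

-40.3875 dB

Stage 1: -7.5 dB is 3 dB over -10.5 dB; at 3:1 that becomes 1 dB over, giving -9.5 dB.
Stage 2: -9.5 dB is 35.3 dB over -44.8 dB; at 8:1 that becomes 4.4125 dB over, giving -40.3875 dB.
Stage 3: below threshold (-40.3875 ≤ -13.8); passes unchanged; output -40.3875 dB.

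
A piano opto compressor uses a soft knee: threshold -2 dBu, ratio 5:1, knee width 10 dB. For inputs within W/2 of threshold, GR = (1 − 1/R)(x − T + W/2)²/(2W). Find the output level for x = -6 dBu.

-6.04 dBu

x − T + W/2 = -6 − (-2) + 5 = 1.
GR = (1 − 1/5) × 1² / 20 = 0.8 × 1 / 20 = 0.04 dB.
Output = -6 − 0.04 = -6.04 dBu.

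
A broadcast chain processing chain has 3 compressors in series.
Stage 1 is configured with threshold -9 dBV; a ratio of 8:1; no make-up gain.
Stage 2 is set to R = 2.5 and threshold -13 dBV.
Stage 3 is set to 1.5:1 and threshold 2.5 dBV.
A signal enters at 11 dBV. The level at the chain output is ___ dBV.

-10.4 dBV

Stage 1: overshoot 20 dB → 20/8 = 2.5 dB → -6.5 dBV.
Stage 2: -6.5 dBV is 6.5 dB over -13 dBV; at 2.5:1 that becomes 2.6 dB over, giving -10.4 dBV.
Stage 3: -10.4 dBV ≤ 2.5 dBV, so stage 3 doesn't engage; output -10.4 dBV.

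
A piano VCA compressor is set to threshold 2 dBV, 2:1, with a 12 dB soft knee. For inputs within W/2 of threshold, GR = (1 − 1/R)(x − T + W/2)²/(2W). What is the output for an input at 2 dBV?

x − T + W/2 = 2 − 2 + 6 = 6.
GR = (1 − 1/2) × 6² / 24 = 0.5 × 36 / 24 = 0.75 dB.
Output = 2 − 0.75 = 1.25 dBV.

1.25 dBV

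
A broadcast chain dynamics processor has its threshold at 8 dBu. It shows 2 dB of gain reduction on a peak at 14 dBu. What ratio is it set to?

1.5:1

Input overshoot = 14 − 8 = 6 dB.
Output overshoot = 6 − 2 = 4 dB.
Ratio = input overshoot / output overshoot = 6 / 4 = 1.5.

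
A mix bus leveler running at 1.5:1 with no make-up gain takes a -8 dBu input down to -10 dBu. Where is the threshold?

-14 dBu

Let T be the threshold. Output overshoot = (input overshoot)/R, so -10 − T = (-8 − T)/1.5.
1.5·(-10 − T) = -8 − T → 0.5·T = -15 − (-8) = -7.
T = -7/0.5 = -14 dBu.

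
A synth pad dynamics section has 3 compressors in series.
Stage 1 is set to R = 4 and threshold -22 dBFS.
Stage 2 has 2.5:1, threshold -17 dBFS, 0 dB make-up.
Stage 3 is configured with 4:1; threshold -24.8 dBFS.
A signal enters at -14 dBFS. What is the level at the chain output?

-23.6 dBFS

Stage 1: -14 dBFS is 8 dB over -22 dBFS; at 4:1 that becomes 2 dB over, giving -20 dBFS.
Stage 2: below threshold (-20 ≤ -17); passes unchanged; output -20 dBFS.
Stage 3: overshoot 4.8 dB → 4.8/4 = 1.2 dB → -23.6 dBFS.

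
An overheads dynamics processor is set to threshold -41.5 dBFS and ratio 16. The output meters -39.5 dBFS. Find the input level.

-9.5 dBFS

Post-compression overshoot = -39.5 − (-41.5) = 2 dB.
Input overshoot = R × output overshoot = 32 dB → input = -41.5 + 32 = -9.5 dBFS.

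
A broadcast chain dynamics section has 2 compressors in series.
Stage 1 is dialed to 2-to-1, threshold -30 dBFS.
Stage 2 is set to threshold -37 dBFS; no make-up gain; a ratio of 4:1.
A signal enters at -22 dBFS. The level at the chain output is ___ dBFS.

Stage 1: 8 dB above -30 dBFS, reduced 2:1 to 4 dB above → -26 dBFS.
Stage 2: overshoot 11 dB → 11/4 = 2.75 dB → -34.25 dBFS.

-34.25 dBFS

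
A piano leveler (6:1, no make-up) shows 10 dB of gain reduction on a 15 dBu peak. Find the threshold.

3 dBu

Gain reduction = 15 − 5 = 10 dB; output overshoot = GR / (R − 1) = 10 / 5 = 2 dB.
Threshold = output − output overshoot = 5 − 2 = 3 dBu.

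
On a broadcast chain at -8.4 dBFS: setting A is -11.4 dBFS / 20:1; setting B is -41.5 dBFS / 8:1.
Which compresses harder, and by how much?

A: overshoot 3 dB → output overshoot 0.15 dB → GR 2.85 dB.
B: overshoot 33.1 dB → output overshoot 4.1375 dB → GR 28.9625 dB.
B reduces 26.1125 dB more.

B, by 26.1125 dB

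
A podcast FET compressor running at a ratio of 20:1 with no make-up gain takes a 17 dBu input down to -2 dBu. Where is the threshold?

-3 dBu

Input is 20 dB above T (since output overshoot × R = input overshoot: (-2 − T)·20 = 17 − T gives T = -3 dBu).
Check: -3 + (17 − (-3))/20 = -3 + 1 = -2 dBu. ✓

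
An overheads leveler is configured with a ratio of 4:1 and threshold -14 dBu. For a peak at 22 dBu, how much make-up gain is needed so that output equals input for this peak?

27 dB

The peak compresses to -14 + 36/4 = -5 dBu.
To reach 22 dBu requires 22 − (-5) = 27 dB of make-up.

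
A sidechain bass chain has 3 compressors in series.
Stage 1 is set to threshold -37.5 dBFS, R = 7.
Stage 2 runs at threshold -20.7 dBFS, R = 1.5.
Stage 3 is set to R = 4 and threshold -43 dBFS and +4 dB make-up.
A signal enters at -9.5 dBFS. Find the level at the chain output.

Stage 1: 28 dB above -37.5 dBFS, reduced 7:1 to 4 dB above → -33.5 dBFS.
Stage 2: -33.5 dBFS ≤ -20.7 dBFS, so stage 2 doesn't engage; output -33.5 dBFS.
Stage 3: -33.5 dBFS is 9.5 dB over -43 dBFS; at 4:1 that becomes 2.375 dB over, giving -40.625 dBFS; +4 dB make-up → -36.625 dBFS.

-36.625 dBFS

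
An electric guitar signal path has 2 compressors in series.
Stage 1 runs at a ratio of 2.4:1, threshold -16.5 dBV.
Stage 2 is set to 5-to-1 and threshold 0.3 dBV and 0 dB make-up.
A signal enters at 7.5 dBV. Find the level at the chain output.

Stage 1: 7.5 dBV is 24 dB over -16.5 dBV; at 2.4:1 that becomes 10 dB over, giving -6.5 dBV.
Stage 2: -6.5 dBV is at or below the 0.3 dBV threshold — no compression; output -6.5 dBV.

-6.5 dBV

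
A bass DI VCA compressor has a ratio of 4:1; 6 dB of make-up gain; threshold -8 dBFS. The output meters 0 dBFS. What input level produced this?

0 dBFS

Remove make-up: 0 − 6 = -6 dBFS.
That's 2 dB above the -8 dBFS threshold.
Undo the ratio: input overshoot = 2 × 4 = 8 dB, giving input = 0 dBFS.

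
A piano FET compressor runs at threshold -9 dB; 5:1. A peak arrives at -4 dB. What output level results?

-8 dB

-4 dB sits 5 dB over threshold.
5:1 compression reduces that to 5/5 = 1 dB over.
Output = -9 + 1 = -8 dB.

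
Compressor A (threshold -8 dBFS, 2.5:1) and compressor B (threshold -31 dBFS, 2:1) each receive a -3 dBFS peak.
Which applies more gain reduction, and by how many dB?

B, by 11 dB

A: 5 dB over, compressed to 2 dB over, so 3 dB of GR.
B: 28 dB over, compressed to 14 dB over, so 14 dB of GR.
B applies 11 dB more gain reduction.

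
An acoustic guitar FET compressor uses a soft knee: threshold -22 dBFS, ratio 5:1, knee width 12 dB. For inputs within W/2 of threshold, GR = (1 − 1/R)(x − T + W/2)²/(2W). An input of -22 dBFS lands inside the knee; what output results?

-23.2 dBFS

x − T + W/2 = -22 − (-22) + 6 = 6.
GR = (1 − 1/5) × 6² / 24 = 0.8 × 36 / 24 = 1.2 dB.
Output = -22 − 1.2 = -23.2 dBFS.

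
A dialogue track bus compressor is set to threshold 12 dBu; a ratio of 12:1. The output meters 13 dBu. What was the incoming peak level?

24 dBu

The compressed level sits 13 − 12 = 1 dB over threshold.
Undo the ratio: input overshoot = 1 × 12 = 12 dB, giving input = 24 dBu.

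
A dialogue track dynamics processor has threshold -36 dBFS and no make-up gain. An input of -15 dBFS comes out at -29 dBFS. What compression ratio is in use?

3:1

Input overshoot = -15 − (-36) = 21 dB; output overshoot = -29 − (-36) = 7 dB.
Ratio = 21 / 7 = 3.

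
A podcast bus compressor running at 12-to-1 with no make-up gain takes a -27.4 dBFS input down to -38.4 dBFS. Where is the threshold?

-39.4 dBFS

Gain reduction = -27.4 − (-38.4) = 11 dB; output overshoot = GR / (R − 1) = 11 / 11 = 1 dB.
Threshold = output − output overshoot = -38.4 − 1 = -39.4 dBFS.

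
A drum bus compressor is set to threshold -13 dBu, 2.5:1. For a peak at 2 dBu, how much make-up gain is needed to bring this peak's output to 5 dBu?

Overshoot 15 dB → 15/2.5 = 6 dB after compression, so the compressed level is -13 + 6 = -7 dBu.
Make-up = target − compressed = 5 − (-7) = 12 dB.

12 dB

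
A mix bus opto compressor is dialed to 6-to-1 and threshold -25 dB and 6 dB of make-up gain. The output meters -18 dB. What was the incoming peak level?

Before make-up, the level was -18 − 6 = -24 dB.
That's 1 dB above the -25 dB threshold.
Undo the ratio: input overshoot = 1 × 6 = 6 dB, giving input = -19 dB.

-19 dB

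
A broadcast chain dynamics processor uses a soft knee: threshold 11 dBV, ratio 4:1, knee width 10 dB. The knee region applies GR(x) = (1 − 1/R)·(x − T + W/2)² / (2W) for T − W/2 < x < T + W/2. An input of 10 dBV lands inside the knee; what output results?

9.4 dBV

x − T + W/2 = 10 − 11 + 5 = 4.
GR = (1 − 1/4) × 4² / 20 = 0.75 × 16 / 20 = 0.6 dB.
Output = 10 − 0.6 = 9.4 dBV.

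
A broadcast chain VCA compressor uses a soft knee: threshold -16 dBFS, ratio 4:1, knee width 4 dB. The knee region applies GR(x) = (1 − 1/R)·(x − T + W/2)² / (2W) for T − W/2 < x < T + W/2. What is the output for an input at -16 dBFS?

x − T + W/2 = -16 − (-16) + 2 = 2.
GR = (1 − 1/4) × 2² / 8 = 0.75 × 4 / 8 = 0.375 dB.
Output = -16 − 0.375 = -16.375 dBFS.

-16.375 dBFS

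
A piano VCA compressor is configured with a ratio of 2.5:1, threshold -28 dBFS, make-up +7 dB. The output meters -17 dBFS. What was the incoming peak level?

Stripping the +7 dB make-up gives -24 dBFS at the gain stage.
Post-compression overshoot = -24 − (-28) = 4 dB.
Input overshoot = R × output overshoot = 10 dB → input = -28 + 10 = -18 dBFS.

-18 dBFS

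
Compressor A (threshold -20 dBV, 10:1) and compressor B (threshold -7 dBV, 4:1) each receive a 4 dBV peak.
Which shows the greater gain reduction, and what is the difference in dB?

A: overshoot 24 dB → output overshoot 2.4 dB → GR 21.6 dB.
B: overshoot 11 dB → output overshoot 2.75 dB → GR 8.25 dB.
A reduces 13.35 dB more.

A, by 13.35 dB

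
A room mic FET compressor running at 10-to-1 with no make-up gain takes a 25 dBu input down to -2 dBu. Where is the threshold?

-5 dBu

Gain reduction = 25 − (-2) = 27 dB; output overshoot = GR / (R − 1) = 27 / 9 = 3 dB.
Threshold = output − output overshoot = -2 − 3 = -5 dBu.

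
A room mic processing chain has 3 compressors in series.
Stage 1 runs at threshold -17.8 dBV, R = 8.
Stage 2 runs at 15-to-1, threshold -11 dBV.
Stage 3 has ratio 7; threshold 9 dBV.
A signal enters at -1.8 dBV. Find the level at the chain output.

-15.8 dBV

Stage 1: overshoot 16 dB → 16/8 = 2 dB → -15.8 dBV.
Stage 2: -15.8 dBV ≤ -11 dBV, so stage 2 doesn't engage; output -15.8 dBV.
Stage 3: -15.8 dBV is at or below the 9 dBV threshold — no compression; output -15.8 dBV.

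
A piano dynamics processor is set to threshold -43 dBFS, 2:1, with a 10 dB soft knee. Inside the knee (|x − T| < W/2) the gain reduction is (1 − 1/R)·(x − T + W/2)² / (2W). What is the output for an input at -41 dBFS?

x − T + W/2 = -41 − (-43) + 5 = 7.
GR = (1 − 1/2) × 7² / 20 = 0.5 × 49 / 20 = 1.225 dB.
Output = -41 − 1.225 = -42.225 dBFS.

-42.225 dBFS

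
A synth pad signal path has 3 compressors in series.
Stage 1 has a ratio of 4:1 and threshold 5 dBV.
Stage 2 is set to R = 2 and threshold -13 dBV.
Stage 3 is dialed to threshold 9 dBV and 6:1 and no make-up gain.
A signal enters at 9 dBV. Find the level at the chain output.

Stage 1: 4 dB above 5 dBV, reduced 4:1 to 1 dB above → 6 dBV.
Stage 2: 6 dBV is 19 dB over -13 dBV; at 2:1 that becomes 9.5 dB over, giving -3.5 dBV.
Stage 3: below threshold (-3.5 ≤ 9); passes unchanged; output -3.5 dBV.

-3.5 dBV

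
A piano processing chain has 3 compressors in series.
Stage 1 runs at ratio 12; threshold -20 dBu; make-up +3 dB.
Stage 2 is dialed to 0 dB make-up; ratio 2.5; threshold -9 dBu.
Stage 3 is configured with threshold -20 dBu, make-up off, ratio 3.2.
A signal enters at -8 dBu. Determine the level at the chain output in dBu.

Stage 1: 12 dB above -20 dBu, reduced 12:1 to 1 dB above → -19 dBu; +3 dB make-up → -16 dBu.
Stage 2: -16 dBu ≤ -9 dBu, so stage 2 doesn't engage; output -16 dBu.
Stage 3: 4 dB above -20 dBu, reduced 3.2:1 to 1.25 dB above → -18.75 dBu.

-18.75 dBu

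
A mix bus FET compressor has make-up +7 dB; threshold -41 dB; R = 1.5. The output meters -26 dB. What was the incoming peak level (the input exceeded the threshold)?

Stripping the +7 dB make-up gives -33 dB at the gain stage.
That's 8 dB above the -41 dB threshold.
Before 1.5:1 compression the overshoot was 8 × 1.5 = 12 dB, so input = -41 + 12 = -29 dB.

-29 dB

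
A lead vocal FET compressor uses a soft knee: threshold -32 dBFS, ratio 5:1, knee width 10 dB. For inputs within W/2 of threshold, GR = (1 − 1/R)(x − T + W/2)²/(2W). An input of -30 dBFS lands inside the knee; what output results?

x − T + W/2 = -30 − (-32) + 5 = 7.
GR = (1 − 1/5) × 7² / 20 = 0.8 × 49 / 20 = 1.96 dB.
Output = -30 − 1.96 = -31.96 dBFS.

-31.96 dBFS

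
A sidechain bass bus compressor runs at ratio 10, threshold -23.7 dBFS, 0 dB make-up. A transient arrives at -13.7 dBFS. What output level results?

-22.7 dBFS

Overshoot: -13.7 − (-23.7) = 10 dB.
At 10:1 the overshoot is divided by 10, leaving 1 dB above threshold.
So the level is -23.7 + 1 = -22.7 dBFS.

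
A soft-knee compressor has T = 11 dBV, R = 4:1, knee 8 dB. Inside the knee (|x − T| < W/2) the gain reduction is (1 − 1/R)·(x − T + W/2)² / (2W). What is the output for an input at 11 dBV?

10.25 dBV

x − T + W/2 = 11 − 11 + 4 = 4.
GR = (1 − 1/4) × 4² / 16 = 0.75 × 16 / 16 = 0.75 dB.
Output = 11 − 0.75 = 10.25 dBV.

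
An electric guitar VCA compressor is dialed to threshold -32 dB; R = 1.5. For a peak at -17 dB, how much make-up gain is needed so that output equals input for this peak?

5 dB

Overshoot 15 dB → 15/1.5 = 10 dB after compression, so the compressed level is -32 + 10 = -22 dB.
Make-up = target − compressed = -17 − (-22) = 5 dB.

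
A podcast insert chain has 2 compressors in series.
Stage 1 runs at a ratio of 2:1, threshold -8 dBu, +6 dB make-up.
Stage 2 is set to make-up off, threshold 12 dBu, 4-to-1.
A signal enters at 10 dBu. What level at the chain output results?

7 dBu

Stage 1: 18 dB above -8 dBu, reduced 2:1 to 9 dB above → 1 dBu; +6 dB make-up → 7 dBu.
Stage 2: 7 dBu ≤ 12 dBu, so stage 2 doesn't engage; output 7 dBu.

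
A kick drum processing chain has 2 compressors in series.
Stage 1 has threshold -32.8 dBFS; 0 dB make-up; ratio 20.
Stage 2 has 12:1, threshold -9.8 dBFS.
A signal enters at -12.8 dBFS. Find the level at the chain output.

-31.8 dBFS

Stage 1: overshoot 20 dB → 20/20 = 1 dB → -31.8 dBFS.
Stage 2: -31.8 dBFS is at or below the -9.8 dBFS threshold — no compression; output -31.8 dBFS.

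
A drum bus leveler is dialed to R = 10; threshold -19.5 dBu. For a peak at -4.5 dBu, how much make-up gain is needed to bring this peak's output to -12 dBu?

The peak compresses to -19.5 + 15/10 = -18 dBu.
To reach -12 dBu requires -12 − (-18) = 6 dB of make-up.

6 dB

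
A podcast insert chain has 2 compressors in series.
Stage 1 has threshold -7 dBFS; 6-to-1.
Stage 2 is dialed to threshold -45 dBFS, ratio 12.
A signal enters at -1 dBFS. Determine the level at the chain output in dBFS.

-41.75 dBFS

Stage 1: 6 dB above -7 dBFS, reduced 6:1 to 1 dB above → -6 dBFS.
Stage 2: -6 dBFS is 39 dB over -45 dBFS; at 12:1 that becomes 3.25 dB over, giving -41.75 dBFS.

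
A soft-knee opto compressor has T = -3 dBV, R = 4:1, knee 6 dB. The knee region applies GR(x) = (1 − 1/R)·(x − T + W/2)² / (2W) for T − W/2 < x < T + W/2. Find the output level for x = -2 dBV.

-3 dBV

x − T + W/2 = -2 − (-3) + 3 = 4.
GR = (1 − 1/4) × 4² / 12 = 0.75 × 16 / 12 = 1 dB.
Output = -2 − 1 = -3 dBV.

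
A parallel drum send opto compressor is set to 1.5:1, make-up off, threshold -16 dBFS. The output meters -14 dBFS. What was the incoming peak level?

-13 dBFS

Post-compression overshoot = -14 − (-16) = 2 dB.
Before 1.5:1 compression the overshoot was 2 × 1.5 = 3 dB, so input = -16 + 3 = -13 dBFS.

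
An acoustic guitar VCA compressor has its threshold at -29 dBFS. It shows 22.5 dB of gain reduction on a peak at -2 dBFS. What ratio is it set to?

6:1

Input overshoot = -2 − (-29) = 27 dB.
Output overshoot = 27 − 22.5 = 4.5 dB.
Ratio = input overshoot / output overshoot = 27 / 4.5 = 6.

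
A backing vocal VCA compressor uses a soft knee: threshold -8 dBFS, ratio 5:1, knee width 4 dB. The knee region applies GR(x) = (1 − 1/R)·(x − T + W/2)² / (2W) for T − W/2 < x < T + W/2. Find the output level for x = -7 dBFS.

-7.9 dBFS

x − T + W/2 = -7 − (-8) + 2 = 3.
GR = (1 − 1/5) × 3² / 8 = 0.8 × 9 / 8 = 0.9 dB.
Output = -7 − 0.9 = -7.9 dBFS.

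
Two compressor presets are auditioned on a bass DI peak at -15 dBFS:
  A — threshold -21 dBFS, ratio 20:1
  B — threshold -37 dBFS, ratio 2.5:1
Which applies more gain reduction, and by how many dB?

A: overshoot 6 dB → output overshoot 0.3 dB → GR 5.7 dB.
B: overshoot 22 dB → output overshoot 8.8 dB → GR 13.2 dB.
Difference: 7.5 dB in favour of B.

B, by 7.5 dB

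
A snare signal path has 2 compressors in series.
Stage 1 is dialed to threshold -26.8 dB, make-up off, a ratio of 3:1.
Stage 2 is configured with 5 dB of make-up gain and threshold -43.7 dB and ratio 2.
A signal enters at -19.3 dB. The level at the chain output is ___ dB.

Stage 1: -19.3 dB is 7.5 dB over -26.8 dB; at 3:1 that becomes 2.5 dB over, giving -24.3 dB.
Stage 2: -24.3 dB is 19.4 dB over -43.7 dB; at 2:1 that becomes 9.7 dB over, giving -34 dB; +5 dB make-up → -29 dB.

-29 dB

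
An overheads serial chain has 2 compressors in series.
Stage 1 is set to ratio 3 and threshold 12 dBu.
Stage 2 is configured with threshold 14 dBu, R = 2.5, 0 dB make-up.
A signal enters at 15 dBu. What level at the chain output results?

Stage 1: 3 dB above 12 dBu, reduced 3:1 to 1 dB above → 13 dBu.
Stage 2: 13 dBu ≤ 14 dBu, so stage 2 doesn't engage; output 13 dBu.

13 dBu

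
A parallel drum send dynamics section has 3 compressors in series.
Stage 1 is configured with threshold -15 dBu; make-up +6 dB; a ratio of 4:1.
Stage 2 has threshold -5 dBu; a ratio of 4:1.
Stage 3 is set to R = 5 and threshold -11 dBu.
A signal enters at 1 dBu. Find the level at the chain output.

Stage 1: 16 dB above -15 dBu, reduced 4:1 to 4 dB above → -11 dBu; +6 dB make-up → -5 dBu.
Stage 2: -5 dBu is at or below the -5 dBu threshold — no compression; output -5 dBu.
Stage 3: -5 dBu is 6 dB over -11 dBu; at 5:1 that becomes 1.2 dB over, giving -9.8 dBu.

-9.8 dBu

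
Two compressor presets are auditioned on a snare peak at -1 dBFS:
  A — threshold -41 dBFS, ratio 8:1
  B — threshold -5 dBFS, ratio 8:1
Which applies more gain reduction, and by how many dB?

A: 40 dB over, compressed to 5 dB over, so 35 dB of GR.
B: 4 dB over, compressed to 0.5 dB over, so 3.5 dB of GR.
Difference: 31.5 dB in favour of A.

A, by 31.5 dB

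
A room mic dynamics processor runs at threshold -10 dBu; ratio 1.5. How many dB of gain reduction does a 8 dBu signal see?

The signal is 18 dB above threshold.
A 1.5:1 ratio leaves 12 dB of that excess.
Gain reduction = 18 − 12 = 6 dB.

6 dB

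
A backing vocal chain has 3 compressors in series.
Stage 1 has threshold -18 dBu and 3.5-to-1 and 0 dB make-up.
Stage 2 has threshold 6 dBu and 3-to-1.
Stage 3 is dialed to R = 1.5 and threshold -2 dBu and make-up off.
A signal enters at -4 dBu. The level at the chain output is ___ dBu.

-14 dBu

Stage 1: 14 dB above -18 dBu, reduced 3.5:1 to 4 dB above → -14 dBu.
Stage 2: below threshold (-14 ≤ 6); passes unchanged; output -14 dBu.
Stage 3: -14 dBu is at or below the -2 dBu threshold — no compression; output -14 dBu.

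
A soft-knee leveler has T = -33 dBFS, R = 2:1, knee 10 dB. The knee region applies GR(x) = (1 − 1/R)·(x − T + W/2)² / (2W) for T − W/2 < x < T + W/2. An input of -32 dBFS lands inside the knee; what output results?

x − T + W/2 = -32 − (-33) + 5 = 6.
GR = (1 − 1/2) × 6² / 20 = 0.5 × 36 / 20 = 0.9 dB.
Output = -32 − 0.9 = -32.9 dBFS.

-32.9 dBFS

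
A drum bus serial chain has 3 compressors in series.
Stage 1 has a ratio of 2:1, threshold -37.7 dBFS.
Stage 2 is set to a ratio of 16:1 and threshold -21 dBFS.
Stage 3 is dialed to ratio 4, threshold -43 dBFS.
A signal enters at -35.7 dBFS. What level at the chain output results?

Stage 1: -35.7 dBFS is 2 dB over -37.7 dBFS; at 2:1 that becomes 1 dB over, giving -36.7 dBFS.
Stage 2: -36.7 dBFS is at or below the -21 dBFS threshold — no compression; output -36.7 dBFS.
Stage 3: -36.7 dBFS is 6.3 dB over -43 dBFS; at 4:1 that becomes 1.575 dB over, giving -41.425 dBFS.

-41.425 dBFS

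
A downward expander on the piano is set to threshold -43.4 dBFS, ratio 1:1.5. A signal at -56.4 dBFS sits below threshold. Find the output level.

Undershoot = (-43.4) − (-56.4) = 13 dB.
At 1:1.5, that expands to 19.5 dB under threshold.
Output = -43.4 − 19.5 = -62.9 dBFS.

-62.9 dBFS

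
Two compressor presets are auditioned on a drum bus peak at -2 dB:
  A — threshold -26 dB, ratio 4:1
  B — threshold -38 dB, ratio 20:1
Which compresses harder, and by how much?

A: GR = 24 − 24/4 = 18 dB.
B: GR = 36 − 36/20 = 34.2 dB.
B reduces 16.2 dB more.

B, by 16.2 dB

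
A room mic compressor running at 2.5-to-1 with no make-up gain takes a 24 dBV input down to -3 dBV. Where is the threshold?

-21 dBV

Gain reduction = 24 − (-3) = 27 dB; output overshoot = GR / (R − 1) = 27 / 1.5 = 18 dB.
Threshold = output − output overshoot = -3 − 18 = -21 dBV.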